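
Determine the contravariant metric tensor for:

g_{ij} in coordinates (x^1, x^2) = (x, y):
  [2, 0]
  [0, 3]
The metric is diagonal, so g^{ij} is diagonal with entries 1/g_{ii}: diag(1/2, 1/3).
g^{ij}:
  [1/2, 0]
  [0, 1/3]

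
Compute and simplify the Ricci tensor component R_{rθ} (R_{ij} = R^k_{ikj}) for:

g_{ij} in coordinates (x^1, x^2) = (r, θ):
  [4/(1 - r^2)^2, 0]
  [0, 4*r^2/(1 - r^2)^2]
Non-zero Christoffel symbols (Γ^k_{ij} = Γ^k_{ji}):
Γ^r_{r r} = 2*r/(1 - r^2)
Γ^r_{θ θ} = (r^3 + r)/(r^2 - 1)
Γ^θ_{r θ} = (-r^2 - 1)/(r^3 - r)
R^r_{r r θ} = 0 (a repeated index in an antisymmetric pair)
R^θ_{r θ θ} = 0 (a repeated index in an antisymmetric pair)
R_{rθ} = R^r_{r r θ} + R^θ_{r θ θ} = (0) + (0) = 0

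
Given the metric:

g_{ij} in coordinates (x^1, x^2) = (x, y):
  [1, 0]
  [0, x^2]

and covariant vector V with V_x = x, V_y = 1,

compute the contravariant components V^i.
Inverse metric (diagonal): g^{xx} = 1, g^{yy} = 1/x^2
V^i = g^{ij} V_j:
V^x = (1)(x) + (0)(1) = x
V^y = (0)(x) + (1/x^2)(1) = 1/x^2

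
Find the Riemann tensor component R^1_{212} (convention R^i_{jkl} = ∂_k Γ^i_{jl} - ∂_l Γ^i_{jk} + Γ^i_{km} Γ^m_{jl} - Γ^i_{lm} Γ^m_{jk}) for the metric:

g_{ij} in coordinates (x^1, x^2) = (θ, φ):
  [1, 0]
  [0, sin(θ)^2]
Non-zero Christoffel symbols (Γ^k_{ij} = Γ^k_{ji}):
Γ^θ_{φ φ} = -sin(2*θ)/2
Γ^φ_{θ φ} = 1/tan(θ)
R^θ_{φ θ φ} = ∂_θ Γ^θ_{φ φ} - ∂_φ Γ^θ_{φ θ} + Γ^θ_{θ m} Γ^m_{φ φ} - Γ^θ_{φ m} Γ^m_{φ θ}
  = (-cos(2*θ)) - (0) + (0) - (-cos(θ)^2) = sin(θ)^2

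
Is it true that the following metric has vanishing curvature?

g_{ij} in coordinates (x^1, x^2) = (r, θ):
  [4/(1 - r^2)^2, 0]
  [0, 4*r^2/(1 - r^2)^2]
Non-zero Christoffel symbols:
Γ^r_{r r} = 2*r/(1 - r^2)
Γ^r_{θ θ} = (r^3 + r)/(r^2 - 1)
Γ^θ_{r θ} = (-r^2 - 1)/(r^3 - r)
Ricci tensor: R_{rr} = -4/(r^2 - 1)^2, R_{rθ} = 0, R_{θθ} = -4*r^2/(r^2 - 1)^2
The Ricci tensor is non-zero, so the Riemann tensor is non-zero: not flat.
No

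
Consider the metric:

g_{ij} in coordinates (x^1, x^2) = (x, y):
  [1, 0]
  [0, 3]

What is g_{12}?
With x^1 = x, x^2 = y, g_{12} = g_{xy} is the row-1, column-2 entry of the matrix.
g_{12} = 0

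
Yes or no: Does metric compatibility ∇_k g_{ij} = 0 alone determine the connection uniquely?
One also needs vanishing torsion; metric compatibility plus torsion-freeness singles out the Levi-Civita connection.
No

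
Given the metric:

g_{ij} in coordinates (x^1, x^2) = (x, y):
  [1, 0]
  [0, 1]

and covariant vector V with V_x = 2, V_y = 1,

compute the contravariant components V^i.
Inverse metric (diagonal): g^{xx} = 1, g^{yy} = 1
V^i = g^{ij} V_j:
V^x = (1)(2) + (0)(1) = 2
V^y = (0)(2) + (1)(1) = 1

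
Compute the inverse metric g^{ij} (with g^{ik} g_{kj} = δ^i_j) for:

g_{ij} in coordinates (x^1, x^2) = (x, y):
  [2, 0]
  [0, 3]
The metric is diagonal, so g^{ij} is diagonal with entries 1/g_{ii}: diag(1/2, 1/3).
g^{ij}:
  [1/2, 0]
  [0, 1/3]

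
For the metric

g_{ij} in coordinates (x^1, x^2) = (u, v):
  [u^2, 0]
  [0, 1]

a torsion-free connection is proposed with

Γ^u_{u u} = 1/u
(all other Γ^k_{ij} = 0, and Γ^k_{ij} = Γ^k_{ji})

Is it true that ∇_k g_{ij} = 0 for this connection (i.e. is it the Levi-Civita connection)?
Using ∇_k g_{ij} = ∂_k g_{ij} - Γ^m_{ki} g_{mj} - Γ^m_{kj} g_{im}:
e.g. ∇_u g_{uu} = (2*u) - (u) - (u) = 0
Every component ∇_k g_{ij} vanishes: the connection is metric compatible.
Yes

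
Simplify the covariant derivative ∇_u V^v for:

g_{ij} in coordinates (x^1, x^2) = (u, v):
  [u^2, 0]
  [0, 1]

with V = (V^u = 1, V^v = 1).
Non-zero Christoffel symbols:
Γ^u_{u u} = 1/u
∇_u V^v = ∂_u V^v + Γ^v_{u j} V^j
  = (0) + (0)(1) + (0)(1)
  = 0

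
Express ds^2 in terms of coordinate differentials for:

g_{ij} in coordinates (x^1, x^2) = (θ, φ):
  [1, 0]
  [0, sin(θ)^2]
ds^2 = g_{ij} dx^i dx^j; only the non-zero components contribute.
ds^2 = dθ^2 + sin(θ)^2 dφ^2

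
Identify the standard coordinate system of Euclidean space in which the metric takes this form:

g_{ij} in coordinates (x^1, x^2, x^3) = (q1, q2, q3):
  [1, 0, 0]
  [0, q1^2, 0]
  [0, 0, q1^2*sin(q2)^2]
The line element ds^2 = dq1^2 + q1^2 dq2^2 + q1^2 sin(q2)^2 dq3^2 is dr^2 + r^2 dθ^2 + r^2 sin(θ)^2 dφ^2 with q1 = r, q2 = θ, q3 = φ.
spherical coordinates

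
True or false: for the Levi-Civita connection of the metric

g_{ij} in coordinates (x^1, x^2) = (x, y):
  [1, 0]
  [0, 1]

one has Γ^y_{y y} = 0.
Γ^y_{y y} = (1/2) g^{yy} (∂_y g_{yy} + ∂_y g_{yy} - ∂_y g_{yy}) = (1/2)(1)((0) + (0) - (0)) = 0
This equals the proposed value 0.
True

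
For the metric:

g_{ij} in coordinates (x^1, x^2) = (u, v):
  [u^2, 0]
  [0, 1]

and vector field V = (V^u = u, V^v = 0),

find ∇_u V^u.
Non-zero Christoffel symbols:
Γ^u_{u u} = 1/u
∇_u V^u = ∂_u V^u + Γ^u_{u j} V^j
  = (1) + (1/u)(u) + (0)(0)
  = 2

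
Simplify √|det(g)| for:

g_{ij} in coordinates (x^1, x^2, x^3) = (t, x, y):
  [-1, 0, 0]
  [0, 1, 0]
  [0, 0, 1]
det(g) = -1
√|det(g)| = 1
Volume element: dV = 1 dt dx dy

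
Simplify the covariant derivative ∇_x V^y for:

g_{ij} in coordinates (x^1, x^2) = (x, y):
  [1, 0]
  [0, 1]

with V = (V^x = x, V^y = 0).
All Christoffel symbols are zero.
∇_x V^y = ∂_x V^y + Γ^y_{x j} V^j
  = (0) + (0)(x) + (0)(0)
  = 0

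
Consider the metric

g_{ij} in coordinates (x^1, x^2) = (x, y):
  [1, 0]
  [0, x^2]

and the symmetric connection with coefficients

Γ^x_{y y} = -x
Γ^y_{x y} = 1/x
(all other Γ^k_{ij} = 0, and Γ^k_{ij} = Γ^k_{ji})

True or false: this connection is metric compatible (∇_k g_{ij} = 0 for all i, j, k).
Using ∇_k g_{ij} = ∂_k g_{ij} - Γ^m_{ki} g_{mj} - Γ^m_{kj} g_{im}:
e.g. ∇_x g_{yy} = (2*x) - (x) - (x) = 0
Every component ∇_k g_{ij} vanishes: the connection is metric compatible.
True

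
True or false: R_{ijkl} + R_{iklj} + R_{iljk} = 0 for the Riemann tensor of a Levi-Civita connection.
This is the first (algebraic) Bianchi identity.
True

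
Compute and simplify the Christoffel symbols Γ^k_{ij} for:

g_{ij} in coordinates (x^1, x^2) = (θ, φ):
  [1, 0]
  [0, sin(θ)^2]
Using Γ^k_{ij} = (1/2) g^{km} (∂_i g_{mj} + ∂_j g_{mi} - ∂_m g_{ij}); the metric is diagonal, so only the m = k term contributes.
Non-zero symbols (using the symmetry Γ^k_{ij} = Γ^k_{ji}):
Γ^θ_{φ φ} = (1/2) g^{θθ} (∂_φ g_{θφ} + ∂_φ g_{θφ} - ∂_θ g_{φφ}) = (1/2)(1)((0) + (0) - (sin(2*θ))) = -sin(2*θ)/2
Γ^φ_{θ φ} = (1/2) g^{φφ} (∂_θ g_{φφ} + ∂_φ g_{φθ} - ∂_φ g_{θφ}) = (1/2)(1/sin(θ)^2)((sin(2*θ)) + (0) - (0)) = 1/tan(θ)
All other Christoffel symbols are zero.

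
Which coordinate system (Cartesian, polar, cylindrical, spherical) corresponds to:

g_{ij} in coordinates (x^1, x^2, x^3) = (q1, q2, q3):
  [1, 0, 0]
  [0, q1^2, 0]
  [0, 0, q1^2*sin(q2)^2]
The line element ds^2 = dq1^2 + q1^2 dq2^2 + q1^2 sin(q2)^2 dq3^2 is dr^2 + r^2 dθ^2 + r^2 sin(θ)^2 dφ^2 with q1 = r, q2 = θ, q3 = φ.
spherical coordinates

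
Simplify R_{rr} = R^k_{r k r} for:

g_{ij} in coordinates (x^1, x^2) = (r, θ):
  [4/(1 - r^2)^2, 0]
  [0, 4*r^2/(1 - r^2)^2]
Non-zero Christoffel symbols (Γ^k_{ij} = Γ^k_{ji}):
Γ^r_{r r} = 2*r/(1 - r^2)
Γ^r_{θ θ} = (r^3 + r)/(r^2 - 1)
Γ^θ_{r θ} = (-r^2 - 1)/(r^3 - r)
R^r_{r r r} = 0 (a repeated index in an antisymmetric pair)
R^θ_{r θ r} = ∂_θ Γ^θ_{r r} - ∂_r Γ^θ_{r θ} + Γ^θ_{θ m} Γ^m_{r r} - Γ^θ_{r m} Γ^m_{r θ}
  = (0) - ((r^4 + 4*r^2 - 1)/(r^3 - r)^2) + (2*(r^2 + 1)/(r^2 - 1)^2) - ((r^2 + 1)^2/(r^3 - r)^2) = -4/(r^2 - 1)^2
R_{rr} = R^r_{r r r} + R^θ_{r θ r} = (0) + (-4/(r^2 - 1)^2) = -4/(r^2 - 1)^2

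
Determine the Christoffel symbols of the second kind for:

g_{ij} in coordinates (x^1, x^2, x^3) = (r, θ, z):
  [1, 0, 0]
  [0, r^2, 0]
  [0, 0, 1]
Using Γ^k_{ij} = (1/2) g^{km} (∂_i g_{mj} + ∂_j g_{mi} - ∂_m g_{ij}); the metric is diagonal, so only the m = k term contributes.
Non-zero symbols (using the symmetry Γ^k_{ij} = Γ^k_{ji}):
Γ^r_{θ θ} = (1/2) g^{rr} (∂_θ g_{rθ} + ∂_θ g_{rθ} - ∂_r g_{θθ}) = (1/2)(1)((0) + (0) - (2*r)) = -r
Γ^θ_{r θ} = (1/2) g^{θθ} (∂_r g_{θθ} + ∂_θ g_{θr} - ∂_θ g_{rθ}) = (1/2)(1/r^2)((2*r) + (0) - (0)) = 1/r
All other Christoffel symbols are zero.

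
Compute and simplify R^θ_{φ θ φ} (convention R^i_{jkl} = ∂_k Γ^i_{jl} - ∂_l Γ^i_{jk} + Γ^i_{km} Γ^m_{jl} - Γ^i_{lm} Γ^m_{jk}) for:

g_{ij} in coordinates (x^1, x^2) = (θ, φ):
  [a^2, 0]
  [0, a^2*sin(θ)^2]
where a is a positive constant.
Non-zero Christoffel symbols (Γ^k_{ij} = Γ^k_{ji}):
Γ^θ_{φ φ} = -sin(2*θ)/2
Γ^φ_{θ φ} = 1/tan(θ)
R^θ_{φ θ φ} = ∂_θ Γ^θ_{φ φ} - ∂_φ Γ^θ_{φ θ} + Γ^θ_{θ m} Γ^m_{φ φ} - Γ^θ_{φ m} Γ^m_{φ θ}
  = (-cos(2*θ)) - (0) + (0) - (-cos(θ)^2) = sin(θ)^2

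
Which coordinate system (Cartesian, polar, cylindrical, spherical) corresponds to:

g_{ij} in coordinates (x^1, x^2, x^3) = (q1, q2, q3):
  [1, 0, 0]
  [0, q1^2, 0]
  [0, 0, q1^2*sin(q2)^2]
The line element ds^2 = dq1^2 + q1^2 dq2^2 + q1^2 sin(q2)^2 dq3^2 is dr^2 + r^2 dθ^2 + r^2 sin(θ)^2 dφ^2 with q1 = r, q2 = θ, q3 = φ.
spherical coordinates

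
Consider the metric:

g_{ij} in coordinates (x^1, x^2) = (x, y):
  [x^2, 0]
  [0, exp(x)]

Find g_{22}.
With x^1 = x, x^2 = y, g_{22} = g_{yy} is the row-2, column-2 entry of the matrix.
g_{22} = exp(x)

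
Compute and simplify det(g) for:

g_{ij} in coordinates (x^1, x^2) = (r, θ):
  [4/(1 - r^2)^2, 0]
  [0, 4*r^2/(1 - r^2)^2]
For a 2×2 metric: det(g) = g_{11}·g_{22} - g_{12}·g_{21}
= (4/(1 - r^2)^2)·(4*r^2/(1 - r^2)^2) - (0)·(0)
= 16*r^2/(1 - r^2)^4 - 0
det(g) = 16*r^2/(1 - r^2)^4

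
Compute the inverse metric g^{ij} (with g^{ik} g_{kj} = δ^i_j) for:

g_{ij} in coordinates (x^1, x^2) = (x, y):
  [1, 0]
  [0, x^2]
The metric is diagonal, so g^{ij} is diagonal with entries 1/g_{ii}: diag(1, 1/(x^2)).
g^{ij}:
  [1, 0]
  [0, 1/x^2]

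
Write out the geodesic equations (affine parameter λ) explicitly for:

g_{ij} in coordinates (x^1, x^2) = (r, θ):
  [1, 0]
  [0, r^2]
Geodesic equation: d^2x^k/dλ^2 + Γ^k_{ij} (dx^i/dλ)(dx^j/dλ) = 0.
Non-zero Christoffel symbols:
Γ^r_{θ θ} = -r
Γ^θ_{r θ} = 1/r
Substituting (the symmetric pair Γ^k_{ij}, Γ^k_{ji} combines into a factor 2):
d^2r/dλ^2 - r (dθ/dλ)^2 = 0
d^2θ/dλ^2 + (2/r) (dr/dλ)(dθ/dλ) = 0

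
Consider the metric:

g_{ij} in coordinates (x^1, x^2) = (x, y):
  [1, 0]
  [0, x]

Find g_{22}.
With x^1 = x, x^2 = y, g_{22} = g_{yy} is the row-2, column-2 entry of the matrix.
g_{22} = x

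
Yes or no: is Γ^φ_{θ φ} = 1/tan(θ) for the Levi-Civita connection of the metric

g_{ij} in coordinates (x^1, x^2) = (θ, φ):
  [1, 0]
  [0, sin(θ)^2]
Γ^φ_{θ φ} = (1/2) g^{φφ} (∂_θ g_{φφ} + ∂_φ g_{φθ} - ∂_φ g_{θφ}) = (1/2)(1/sin(θ)^2)((sin(2*θ)) + (0) - (0)) = 1/tan(θ)
This equals the proposed value 1/tan(θ).
Yes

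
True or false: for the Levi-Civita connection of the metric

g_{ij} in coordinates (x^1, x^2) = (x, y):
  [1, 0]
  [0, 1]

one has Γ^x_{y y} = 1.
Γ^x_{y y} = (1/2) g^{xx} (∂_y g_{xy} + ∂_y g_{xy} - ∂_x g_{yy}) = (1/2)(1)((0) + (0) - (0)) = 0
This differs from the proposed value 1.
False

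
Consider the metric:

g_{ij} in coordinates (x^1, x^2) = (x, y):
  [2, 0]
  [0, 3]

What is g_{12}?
With x^1 = x, x^2 = y, g_{12} = g_{xy} is the row-1, column-2 entry of the matrix.
g_{12} = 0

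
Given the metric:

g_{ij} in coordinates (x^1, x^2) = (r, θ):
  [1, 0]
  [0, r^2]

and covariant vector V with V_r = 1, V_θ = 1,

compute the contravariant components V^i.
Inverse metric (diagonal): g^{rr} = 1, g^{θθ} = 1/r^2
V^i = g^{ij} V_j:
V^r = (1)(1) + (0)(1) = 1
V^θ = (0)(1) + (1/r^2)(1) = 1/r^2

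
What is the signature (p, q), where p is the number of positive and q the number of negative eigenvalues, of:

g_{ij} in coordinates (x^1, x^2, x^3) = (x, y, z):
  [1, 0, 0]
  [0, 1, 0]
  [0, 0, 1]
The metric is diagonal, so its eigenvalues are the diagonal entries: 1, 1, 1 (at a generic point, where coordinate-dependent entries are positive).
3 positive, 0 negative.
(3, 0) - Riemannian (positive definite)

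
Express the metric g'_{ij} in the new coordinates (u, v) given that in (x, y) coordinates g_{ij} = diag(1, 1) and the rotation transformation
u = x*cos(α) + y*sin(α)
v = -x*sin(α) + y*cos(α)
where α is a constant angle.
Invert the transformation: x = u*cos(α) - v*sin(α), y = u*sin(α) + v*cos(α)
g'_{ij} = (∂x^k/∂x'^i)(∂x^l/∂x'^j) g_{kl}; with g_{kl} = δ_{kl} this is Σ_k (∂x^k/∂x'^i)(∂x^k/∂x'^j).
Jacobian: ∂x/∂u = cos(α), ∂x/∂v = -sin(α), ∂y/∂u = sin(α), ∂y/∂v = cos(α)
g'_{uu} = (cos(α))(cos(α)) + (sin(α))(sin(α)) = 1
g'_{uv} = (cos(α))(-sin(α)) + (sin(α))(cos(α)) = 0
g'_{vv} = (-sin(α))(-sin(α)) + (cos(α))(cos(α)) = 1
g'_{ij} = diag(1, 1)
The Euclidean metric is invariant under rotations.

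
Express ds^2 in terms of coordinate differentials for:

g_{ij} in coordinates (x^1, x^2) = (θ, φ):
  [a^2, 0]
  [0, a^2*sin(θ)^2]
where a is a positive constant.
ds^2 = g_{ij} dx^i dx^j; only the non-zero components contribute.
ds^2 = a^2 dθ^2 + a^2*sin(θ)^2 dφ^2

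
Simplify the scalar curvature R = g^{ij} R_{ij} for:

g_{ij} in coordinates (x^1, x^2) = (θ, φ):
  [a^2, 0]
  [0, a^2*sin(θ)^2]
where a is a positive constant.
Non-zero Christoffel symbols (Γ^k_{ij} = Γ^k_{ji}):
Γ^θ_{φ φ} = -sin(2*θ)/2
Γ^φ_{θ φ} = 1/tan(θ)
Ricci tensor (R_{ij} = R^k_{ikj}): R_{θθ} = 1, R_{θφ} = 0, R_{φφ} = sin(θ)^2
Inverse metric: g^{θθ} = 1/a^2, g^{φφ} = 1/(a^2*sin(θ)^2)
R = g^{ij} R_{ij} = (1/a^2)(1) + (1/(a^2*sin(θ)^2))(sin(θ)^2) = 2/a^2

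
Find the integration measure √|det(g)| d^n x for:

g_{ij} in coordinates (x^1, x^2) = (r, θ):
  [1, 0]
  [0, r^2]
det(g) = r^2
√|det(g)| = r
Volume element: dV = r dr dθ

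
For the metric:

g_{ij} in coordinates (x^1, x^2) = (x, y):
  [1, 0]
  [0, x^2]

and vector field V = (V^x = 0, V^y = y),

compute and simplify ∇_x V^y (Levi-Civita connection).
Non-zero Christoffel symbols:
Γ^x_{y y} = -x
Γ^y_{x y} = 1/x
∇_x V^y = ∂_x V^y + Γ^y_{x j} V^j
  = (0) + (0)(0) + (1/x)(y)
  = y/x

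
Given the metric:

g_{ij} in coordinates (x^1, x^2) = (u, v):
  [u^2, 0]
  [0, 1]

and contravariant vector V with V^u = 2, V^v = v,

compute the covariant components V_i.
V_i = g_{ij} V^j:
V_u = (u^2)(2) + (0)(v) = 2*u^2
V_v = (0)(2) + (1)(v) = v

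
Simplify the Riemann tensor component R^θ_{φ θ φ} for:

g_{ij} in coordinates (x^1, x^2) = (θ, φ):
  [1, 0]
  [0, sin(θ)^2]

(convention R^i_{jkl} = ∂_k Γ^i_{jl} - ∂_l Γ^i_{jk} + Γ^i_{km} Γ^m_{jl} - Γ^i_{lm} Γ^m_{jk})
Non-zero Christoffel symbols (Γ^k_{ij} = Γ^k_{ji}):
Γ^θ_{φ φ} = -sin(2*θ)/2
Γ^φ_{θ φ} = 1/tan(θ)
R^θ_{φ θ φ} = ∂_θ Γ^θ_{φ φ} - ∂_φ Γ^θ_{φ θ} + Γ^θ_{θ m} Γ^m_{φ φ} - Γ^θ_{φ m} Γ^m_{φ θ}
  = (-cos(2*θ)) - (0) + (0) - (-cos(θ)^2) = sin(θ)^2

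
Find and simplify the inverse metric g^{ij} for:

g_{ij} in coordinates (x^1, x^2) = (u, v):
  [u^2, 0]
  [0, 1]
The metric is diagonal, so g^{ij} is diagonal with entries 1/g_{ii}: diag(1/(u^2), 1).
g^{ij}:
  [1/u^2, 0]
  [0, 1]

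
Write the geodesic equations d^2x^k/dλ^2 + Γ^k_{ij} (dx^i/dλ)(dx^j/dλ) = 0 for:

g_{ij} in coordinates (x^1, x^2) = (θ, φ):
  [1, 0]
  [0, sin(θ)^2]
Geodesic equation: d^2x^k/dλ^2 + Γ^k_{ij} (dx^i/dλ)(dx^j/dλ) = 0.
Non-zero Christoffel symbols:
Γ^θ_{φ φ} = -sin(2*θ)/2
Γ^φ_{θ φ} = 1/tan(θ)
Substituting (the symmetric pair Γ^k_{ij}, Γ^k_{ji} combines into a factor 2):
d^2θ/dλ^2 - (sin(2*θ)/2) (dφ/dλ)^2 = 0
d^2φ/dλ^2 + (2/tan(θ)) (dθ/dλ)(dφ/dλ) = 0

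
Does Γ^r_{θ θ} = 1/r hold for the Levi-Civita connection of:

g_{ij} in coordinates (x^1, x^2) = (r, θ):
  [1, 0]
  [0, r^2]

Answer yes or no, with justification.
Γ^r_{θ θ} = (1/2) g^{rr} (∂_θ g_{rθ} + ∂_θ g_{rθ} - ∂_r g_{θθ}) = (1/2)(1)((0) + (0) - (2*r)) = -r
This differs from the proposed value 1/r.
No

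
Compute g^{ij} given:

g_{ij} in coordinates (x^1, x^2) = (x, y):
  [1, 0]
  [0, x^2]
The metric is diagonal, so g^{ij} is diagonal with entries 1/g_{ii}: diag(1, 1/(x^2)).
g^{ij}:
  [1, 0]
  [0, 1/x^2]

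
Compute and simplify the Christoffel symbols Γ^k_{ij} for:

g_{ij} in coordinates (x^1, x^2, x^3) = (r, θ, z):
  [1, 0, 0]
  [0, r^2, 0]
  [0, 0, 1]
Using Γ^k_{ij} = (1/2) g^{km} (∂_i g_{mj} + ∂_j g_{mi} - ∂_m g_{ij}); the metric is diagonal, so only the m = k term contributes.
Non-zero symbols (using the symmetry Γ^k_{ij} = Γ^k_{ji}):
Γ^r_{θ θ} = (1/2) g^{rr} (∂_θ g_{rθ} + ∂_θ g_{rθ} - ∂_r g_{θθ}) = (1/2)(1)((0) + (0) - (2*r)) = -r
Γ^θ_{r θ} = (1/2) g^{θθ} (∂_r g_{θθ} + ∂_θ g_{θr} - ∂_θ g_{rθ}) = (1/2)(1/r^2)((2*r) + (0) - (0)) = 1/r
All other Christoffel symbols are zero.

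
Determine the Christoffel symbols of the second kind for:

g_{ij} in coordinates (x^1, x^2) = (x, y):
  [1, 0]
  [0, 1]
Using Γ^k_{ij} = (1/2) g^{km} (∂_i g_{mj} + ∂_j g_{mi} - ∂_m g_{ij}); the metric is diagonal, so only the m = k term contributes.
Every metric component is constant, so all ∂_m g_{ij} = 0 and every Christoffel symbol vanishes.
All Christoffel symbols are zero.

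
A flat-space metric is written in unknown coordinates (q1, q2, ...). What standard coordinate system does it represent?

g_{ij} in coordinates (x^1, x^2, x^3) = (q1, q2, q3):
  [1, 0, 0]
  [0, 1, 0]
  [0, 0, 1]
All components are constant and the metric is the identity, i.e. orthonormal rectilinear coordinates.
Cartesian (3D) coordinates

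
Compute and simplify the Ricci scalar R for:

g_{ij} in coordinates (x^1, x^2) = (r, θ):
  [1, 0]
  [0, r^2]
Non-zero Christoffel symbols (Γ^k_{ij} = Γ^k_{ji}):
Γ^r_{θ θ} = -r
Γ^θ_{r θ} = 1/r
Ricci tensor (R_{ij} = R^k_{ikj}): R_{rr} = 0, R_{rθ} = 0, R_{θθ} = 0
Inverse metric: g^{rr} = 1, g^{θθ} = 1/r^2
R = g^{ij} R_{ij} = (1)(0) + (1/r^2)(0) = 0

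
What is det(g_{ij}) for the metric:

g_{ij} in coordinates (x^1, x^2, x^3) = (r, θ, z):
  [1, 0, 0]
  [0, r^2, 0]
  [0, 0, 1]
Diagonal metric: det(g) = g_{11}·g_{22}·g_{33}
= (1)·(r^2)·(1)
det(g) = r^2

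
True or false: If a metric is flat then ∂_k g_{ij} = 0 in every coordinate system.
Flatness means R^i_{jkl} = 0; the components can still vary, e.g. the flat plane in polar coordinates has g_{θθ} = r^2.
False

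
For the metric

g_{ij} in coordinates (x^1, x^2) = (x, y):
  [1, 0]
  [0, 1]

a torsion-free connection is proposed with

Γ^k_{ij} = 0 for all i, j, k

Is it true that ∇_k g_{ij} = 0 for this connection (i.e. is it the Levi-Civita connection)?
Using ∇_k g_{ij} = ∂_k g_{ij} - Γ^m_{ki} g_{mj} - Γ^m_{kj} g_{im}:
e.g. ∇_x g_{xy} = (0) - (0) - (0) = 0
Every component ∇_k g_{ij} vanishes: the connection is metric compatible.
Yes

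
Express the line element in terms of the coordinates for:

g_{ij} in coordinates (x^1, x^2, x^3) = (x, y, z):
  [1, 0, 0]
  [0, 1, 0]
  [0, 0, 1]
ds^2 = g_{ij} dx^i dx^j; only the non-zero components contribute.
ds^2 = dx^2 + dy^2 + dz^2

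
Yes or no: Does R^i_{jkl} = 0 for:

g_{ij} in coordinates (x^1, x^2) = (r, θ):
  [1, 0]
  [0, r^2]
Non-zero Christoffel symbols:
Γ^r_{θ θ} = -r
Γ^θ_{r θ} = 1/r
Ricci tensor: R_{rr} = 0, R_{rθ} = 0, R_{θθ} = 0
All R_{ij} vanish; in 2 dimensions the Riemann tensor is fully determined by the Ricci tensor, so R^i_{jkl} = 0: the metric is flat (curvilinear coordinates on flat space).
Yes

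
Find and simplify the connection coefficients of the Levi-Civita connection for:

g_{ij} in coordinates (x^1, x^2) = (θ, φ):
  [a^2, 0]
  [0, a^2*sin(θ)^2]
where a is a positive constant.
Using Γ^k_{ij} = (1/2) g^{km} (∂_i g_{mj} + ∂_j g_{mi} - ∂_m g_{ij}); the metric is diagonal, so only the m = k term contributes.
Non-zero symbols (using the symmetry Γ^k_{ij} = Γ^k_{ji}):
Γ^θ_{φ φ} = (1/2) g^{θθ} (∂_φ g_{θφ} + ∂_φ g_{θφ} - ∂_θ g_{φφ}) = (1/2)(1/a^2)((0) + (0) - (a^2*sin(2*θ))) = -sin(2*θ)/2
Γ^φ_{θ φ} = (1/2) g^{φφ} (∂_θ g_{φφ} + ∂_φ g_{φθ} - ∂_φ g_{θφ}) = (1/2)(1/(a^2*sin(θ)^2))((a^2*sin(2*θ)) + (0) - (0)) = 1/tan(θ)
All other Christoffel symbols are zero.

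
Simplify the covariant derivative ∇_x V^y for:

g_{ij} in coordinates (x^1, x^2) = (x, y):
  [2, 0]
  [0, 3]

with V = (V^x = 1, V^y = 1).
All Christoffel symbols are zero.
∇_x V^y = ∂_x V^y + Γ^y_{x j} V^j
  = (0) + (0)(1) + (0)(1)
  = 0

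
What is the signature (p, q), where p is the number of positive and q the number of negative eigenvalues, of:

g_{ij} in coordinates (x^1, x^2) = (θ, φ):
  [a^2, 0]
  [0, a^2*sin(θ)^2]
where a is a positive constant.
The metric is diagonal, so its eigenvalues are the diagonal entries: a^2, a^2*sin(θ)^2 (at a generic point, where coordinate-dependent entries are positive).
2 positive, 0 negative.
(2, 0) - Riemannian (positive definite)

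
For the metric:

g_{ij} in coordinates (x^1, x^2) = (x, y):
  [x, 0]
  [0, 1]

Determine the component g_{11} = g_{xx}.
With x^1 = x, x^2 = y, g_{11} = g_{xx} is the row-1, column-1 entry of the matrix.
g_{11} = x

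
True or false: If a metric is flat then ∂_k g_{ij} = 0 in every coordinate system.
Flatness means R^i_{jkl} = 0; the components can still vary, e.g. the flat plane in polar coordinates has g_{θθ} = r^2.
False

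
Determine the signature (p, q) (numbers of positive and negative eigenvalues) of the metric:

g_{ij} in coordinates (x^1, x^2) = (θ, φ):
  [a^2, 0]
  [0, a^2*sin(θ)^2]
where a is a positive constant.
The metric is diagonal, so its eigenvalues are the diagonal entries: a^2, a^2*sin(θ)^2 (at a generic point, where coordinate-dependent entries are positive).
2 positive, 0 negative.
(2, 0) - Riemannian (positive definite)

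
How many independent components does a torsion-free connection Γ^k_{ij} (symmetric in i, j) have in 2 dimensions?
Γ^k_{ij} has n choices for the upper index and n(n+1)/2 independent symmetric lower index pairs.
Total = 2 × 2×3/2 = 2 × 3 = 6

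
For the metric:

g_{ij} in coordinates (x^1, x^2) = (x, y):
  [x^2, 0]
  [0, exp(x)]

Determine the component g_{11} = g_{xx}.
With x^1 = x, x^2 = y, g_{11} = g_{xx} is the row-1, column-1 entry of the matrix.
g_{11} = x^2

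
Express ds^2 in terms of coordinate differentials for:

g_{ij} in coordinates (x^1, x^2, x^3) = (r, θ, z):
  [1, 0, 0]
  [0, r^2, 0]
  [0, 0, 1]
ds^2 = g_{ij} dx^i dx^j; only the non-zero components contribute.
ds^2 = dr^2 + r^2 dθ^2 + dz^2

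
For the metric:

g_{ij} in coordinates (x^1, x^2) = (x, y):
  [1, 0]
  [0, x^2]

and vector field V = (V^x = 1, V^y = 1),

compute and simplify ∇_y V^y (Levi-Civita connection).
Non-zero Christoffel symbols:
Γ^x_{y y} = -x
Γ^y_{x y} = 1/x
∇_y V^y = ∂_y V^y + Γ^y_{y j} V^j
  = (0) + (1/x)(1) + (0)(1)
  = 1/x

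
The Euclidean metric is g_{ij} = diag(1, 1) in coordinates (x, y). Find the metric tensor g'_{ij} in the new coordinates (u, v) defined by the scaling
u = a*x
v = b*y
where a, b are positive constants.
Invert the transformation: x = u/a, y = v/b
g'_{ij} = (∂x^k/∂x'^i)(∂x^l/∂x'^j) g_{kl}; with g_{kl} = δ_{kl} this is Σ_k (∂x^k/∂x'^i)(∂x^k/∂x'^j).
Jacobian: ∂x/∂u = 1/a, ∂x/∂v = 0, ∂y/∂u = 0, ∂y/∂v = 1/b
g'_{uu} = (1/a)(1/a) + (0)(0) = 1/a^2
g'_{uv} = (1/a)(0) + (0)(1/b) = 0
g'_{vv} = (0)(0) + (1/b)(1/b) = 1/b^2
g'_{ij} = diag(1/a^2, 1/b^2)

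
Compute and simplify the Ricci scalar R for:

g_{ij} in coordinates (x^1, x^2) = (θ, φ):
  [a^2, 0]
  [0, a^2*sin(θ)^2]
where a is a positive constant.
Non-zero Christoffel symbols (Γ^k_{ij} = Γ^k_{ji}):
Γ^θ_{φ φ} = -sin(2*θ)/2
Γ^φ_{θ φ} = 1/tan(θ)
Ricci tensor (R_{ij} = R^k_{ikj}): R_{θθ} = 1, R_{θφ} = 0, R_{φφ} = sin(θ)^2
Inverse metric: g^{θθ} = 1/a^2, g^{φφ} = 1/(a^2*sin(θ)^2)
R = g^{ij} R_{ij} = (1/a^2)(1) + (1/(a^2*sin(θ)^2))(sin(θ)^2) = 2/a^2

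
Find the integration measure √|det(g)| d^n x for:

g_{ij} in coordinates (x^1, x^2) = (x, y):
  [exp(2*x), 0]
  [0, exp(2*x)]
det(g) = exp(4*x)
√|det(g)| = exp(2*x)
Volume element: dV = exp(2*x) dx dy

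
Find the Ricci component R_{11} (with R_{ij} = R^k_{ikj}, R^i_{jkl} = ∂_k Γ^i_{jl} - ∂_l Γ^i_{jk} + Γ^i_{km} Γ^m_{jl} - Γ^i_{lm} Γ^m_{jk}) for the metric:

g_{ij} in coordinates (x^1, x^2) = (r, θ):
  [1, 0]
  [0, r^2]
Non-zero Christoffel symbols (Γ^k_{ij} = Γ^k_{ji}):
Γ^r_{θ θ} = -r
Γ^θ_{r θ} = 1/r
R^r_{r r r} = 0 (a repeated index in an antisymmetric pair)
R^θ_{r θ r} = ∂_θ Γ^θ_{r r} - ∂_r Γ^θ_{r θ} + Γ^θ_{θ m} Γ^m_{r r} - Γ^θ_{r m} Γ^m_{r θ}
  = (0) - (-1/r^2) + (0) - (1/r^2) = 0
R_{rr} = R^r_{r r r} + R^θ_{r θ r} = (0) + (0) = 0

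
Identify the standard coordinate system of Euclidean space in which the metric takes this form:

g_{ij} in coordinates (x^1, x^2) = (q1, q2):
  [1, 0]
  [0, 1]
All components are constant and the metric is the identity, i.e. orthonormal rectilinear coordinates.
Cartesian (2D) coordinates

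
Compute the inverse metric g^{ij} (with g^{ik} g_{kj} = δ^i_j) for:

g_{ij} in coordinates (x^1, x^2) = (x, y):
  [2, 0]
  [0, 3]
The metric is diagonal, so g^{ij} is diagonal with entries 1/g_{ii}: diag(1/2, 1/3).
g^{ij}:
  [1/2, 0]
  [0, 1/3]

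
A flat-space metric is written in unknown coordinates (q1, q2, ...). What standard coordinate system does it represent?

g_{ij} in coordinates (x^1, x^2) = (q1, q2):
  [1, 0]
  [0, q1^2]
The line element ds^2 = dq1^2 + q1^2 dq2^2 is dr^2 + r^2 dθ^2 with q1 = r, q2 = θ.
polar coordinates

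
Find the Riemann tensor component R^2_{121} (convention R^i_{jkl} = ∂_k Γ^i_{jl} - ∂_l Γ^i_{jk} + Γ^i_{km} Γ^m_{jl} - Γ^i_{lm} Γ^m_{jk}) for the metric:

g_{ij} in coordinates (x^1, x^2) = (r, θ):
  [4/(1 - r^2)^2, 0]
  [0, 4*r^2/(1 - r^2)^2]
Non-zero Christoffel symbols (Γ^k_{ij} = Γ^k_{ji}):
Γ^r_{r r} = 2*r/(1 - r^2)
Γ^r_{θ θ} = (r^3 + r)/(r^2 - 1)
Γ^θ_{r θ} = (-r^2 - 1)/(r^3 - r)
R^θ_{r θ r} = ∂_θ Γ^θ_{r r} - ∂_r Γ^θ_{r θ} + Γ^θ_{θ m} Γ^m_{r r} - Γ^θ_{r m} Γ^m_{r θ}
  = (0) - ((r^4 + 4*r^2 - 1)/(r^3 - r)^2) + (2*(r^2 + 1)/(r^2 - 1)^2) - ((r^2 + 1)^2/(r^3 - r)^2) = -4/(r^2 - 1)^2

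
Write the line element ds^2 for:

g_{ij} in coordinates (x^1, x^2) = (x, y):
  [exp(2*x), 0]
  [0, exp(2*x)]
ds^2 = g_{ij} dx^i dx^j; only the non-zero components contribute.
ds^2 = exp(2*x) dx^2 + exp(2*x) dy^2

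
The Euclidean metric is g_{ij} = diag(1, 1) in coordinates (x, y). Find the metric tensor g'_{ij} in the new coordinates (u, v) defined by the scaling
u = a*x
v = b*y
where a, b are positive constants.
Invert the transformation: x = u/a, y = v/b
g'_{ij} = (∂x^k/∂x'^i)(∂x^l/∂x'^j) g_{kl}; with g_{kl} = δ_{kl} this is Σ_k (∂x^k/∂x'^i)(∂x^k/∂x'^j).
Jacobian: ∂x/∂u = 1/a, ∂x/∂v = 0, ∂y/∂u = 0, ∂y/∂v = 1/b
g'_{uu} = (1/a)(1/a) + (0)(0) = 1/a^2
g'_{uv} = (1/a)(0) + (0)(1/b) = 0
g'_{vv} = (0)(0) + (1/b)(1/b) = 1/b^2
g'_{ij} = diag(1/a^2, 1/b^2)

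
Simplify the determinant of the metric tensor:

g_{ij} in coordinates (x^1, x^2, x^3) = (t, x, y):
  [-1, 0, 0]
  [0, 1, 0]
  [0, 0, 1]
Diagonal metric: det(g) = g_{11}·g_{22}·g_{33}
= (-1)·(1)·(1)
det(g) = -1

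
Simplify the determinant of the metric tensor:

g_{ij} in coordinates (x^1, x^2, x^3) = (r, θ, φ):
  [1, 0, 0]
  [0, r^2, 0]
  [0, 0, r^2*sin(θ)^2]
Diagonal metric: det(g) = g_{11}·g_{22}·g_{33}
= (1)·(r^2)·(r^2*sin(θ)^2)
det(g) = r^4*sin(θ)^2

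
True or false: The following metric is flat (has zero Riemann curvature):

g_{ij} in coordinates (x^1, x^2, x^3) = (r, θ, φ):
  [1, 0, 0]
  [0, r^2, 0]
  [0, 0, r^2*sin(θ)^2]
Non-zero Christoffel symbols:
Γ^r_{θ θ} = -r
Γ^r_{φ φ} = -r*sin(θ)^2
Γ^θ_{r θ} = 1/r
Γ^θ_{φ φ} = -sin(2*θ)/2
Γ^φ_{r φ} = 1/r
Γ^φ_{θ φ} = 1/tan(θ)
Ricci tensor: R_{rr} = 0, R_{rθ} = 0, R_{rφ} = 0, R_{θθ} = 0, R_{θφ} = 0, R_{φφ} = 0
All R_{ij} vanish; in 3 dimensions the Riemann tensor is fully determined by the Ricci tensor, so R^i_{jkl} = 0: the metric is flat (curvilinear coordinates on flat space).
True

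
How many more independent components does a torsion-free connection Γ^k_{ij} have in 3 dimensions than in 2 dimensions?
Independent components in n dimensions: n × n(n+1)/2 = n^2(n+1)/2.
3D: 3 × 6 = 18
2D: 2 × 3 = 6
Difference = 18 - 6 = 12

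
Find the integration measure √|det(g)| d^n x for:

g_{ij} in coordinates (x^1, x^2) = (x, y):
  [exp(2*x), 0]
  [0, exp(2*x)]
det(g) = exp(4*x)
√|det(g)| = exp(2*x)
Volume element: dV = exp(2*x) dx dy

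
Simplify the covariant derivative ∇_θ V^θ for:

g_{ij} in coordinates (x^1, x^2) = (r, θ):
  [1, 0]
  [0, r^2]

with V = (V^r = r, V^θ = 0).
Non-zero Christoffel symbols:
Γ^r_{θ θ} = -r
Γ^θ_{r θ} = 1/r
∇_θ V^θ = ∂_θ V^θ + Γ^θ_{θ j} V^j
  = (0) + (1/r)(r) + (0)(0)
  = 1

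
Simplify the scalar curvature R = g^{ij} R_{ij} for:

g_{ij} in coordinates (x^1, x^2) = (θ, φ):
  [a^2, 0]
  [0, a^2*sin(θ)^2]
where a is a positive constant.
Non-zero Christoffel symbols (Γ^k_{ij} = Γ^k_{ji}):
Γ^θ_{φ φ} = -sin(2*θ)/2
Γ^φ_{θ φ} = 1/tan(θ)
Ricci tensor (R_{ij} = R^k_{ikj}): R_{θθ} = 1, R_{θφ} = 0, R_{φφ} = sin(θ)^2
Inverse metric: g^{θθ} = 1/a^2, g^{φφ} = 1/(a^2*sin(θ)^2)
R = g^{ij} R_{ij} = (1/a^2)(1) + (1/(a^2*sin(θ)^2))(sin(θ)^2) = 2/a^2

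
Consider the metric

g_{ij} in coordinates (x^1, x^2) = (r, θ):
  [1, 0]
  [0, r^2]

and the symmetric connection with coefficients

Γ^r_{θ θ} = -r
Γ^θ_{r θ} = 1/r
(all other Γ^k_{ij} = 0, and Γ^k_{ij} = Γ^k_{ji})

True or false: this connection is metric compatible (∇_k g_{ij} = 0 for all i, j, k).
Using ∇_k g_{ij} = ∂_k g_{ij} - Γ^m_{ki} g_{mj} - Γ^m_{kj} g_{im}:
e.g. ∇_r g_{θθ} = (2*r) - (r) - (r) = 0
Every component ∇_k g_{ij} vanishes: the connection is metric compatible.
True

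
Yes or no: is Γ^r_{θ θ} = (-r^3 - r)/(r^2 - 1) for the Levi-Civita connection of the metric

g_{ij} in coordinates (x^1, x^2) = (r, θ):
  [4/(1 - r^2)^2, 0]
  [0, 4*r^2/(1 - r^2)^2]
Γ^r_{θ θ} = (1/2) g^{rr} (∂_θ g_{rθ} + ∂_θ g_{rθ} - ∂_r g_{θθ}) = (1/2)((1 - r^2)^2/4)((0) + (0) - (-8*(r^3 + r)/(r^2 - 1)^3)) = (r^3 + r)/(r^2 - 1)
This differs from the proposed value (-r^3 - r)/(r^2 - 1).
No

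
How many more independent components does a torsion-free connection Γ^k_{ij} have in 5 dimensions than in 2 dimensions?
Independent components in n dimensions: n × n(n+1)/2 = n^2(n+1)/2.
5D: 5 × 15 = 75
2D: 2 × 3 = 6
Difference = 75 - 6 = 69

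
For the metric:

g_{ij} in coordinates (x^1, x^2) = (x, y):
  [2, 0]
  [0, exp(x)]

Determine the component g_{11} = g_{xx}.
With x^1 = x, x^2 = y, g_{11} = g_{xx} is the row-1, column-1 entry of the matrix.
g_{11} = 2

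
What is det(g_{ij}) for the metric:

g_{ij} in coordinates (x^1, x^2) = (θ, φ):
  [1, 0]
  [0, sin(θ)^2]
For a 2×2 metric: det(g) = g_{11}·g_{22} - g_{12}·g_{21}
= (1)·(sin(θ)^2) - (0)·(0)
= sin(θ)^2 - 0
det(g) = sin(θ)^2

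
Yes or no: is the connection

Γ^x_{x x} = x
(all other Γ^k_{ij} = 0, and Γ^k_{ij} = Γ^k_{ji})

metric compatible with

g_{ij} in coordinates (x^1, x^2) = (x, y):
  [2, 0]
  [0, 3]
Using ∇_k g_{ij} = ∂_k g_{ij} - Γ^m_{ki} g_{mj} - Γ^m_{kj} g_{im}:
∇_x g_{xx} = (0) - (2*x) - (2*x) = -4*x ≠ 0
So the connection is not metric compatible (it is not the Levi-Civita connection).
No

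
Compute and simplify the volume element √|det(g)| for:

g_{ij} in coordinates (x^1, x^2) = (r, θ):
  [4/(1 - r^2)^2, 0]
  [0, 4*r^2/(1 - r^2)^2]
det(g) = 16*r^2/(1 - r^2)^4
√|det(g)| = 4*r/(r^2 - 1)^2
Volume element: dV = 4*r/(r^2 - 1)^2 dr dθ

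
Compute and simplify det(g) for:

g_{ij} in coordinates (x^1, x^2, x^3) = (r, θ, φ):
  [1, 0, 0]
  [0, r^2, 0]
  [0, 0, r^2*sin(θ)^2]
Diagonal metric: det(g) = g_{11}·g_{22}·g_{33}
= (1)·(r^2)·(r^2*sin(θ)^2)
det(g) = r^4*sin(θ)^2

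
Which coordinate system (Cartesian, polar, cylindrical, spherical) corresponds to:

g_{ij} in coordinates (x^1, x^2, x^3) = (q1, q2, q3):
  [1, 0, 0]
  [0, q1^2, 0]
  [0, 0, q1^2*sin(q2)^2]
The line element ds^2 = dq1^2 + q1^2 dq2^2 + q1^2 sin(q2)^2 dq3^2 is dr^2 + r^2 dθ^2 + r^2 sin(θ)^2 dφ^2 with q1 = r, q2 = θ, q3 = φ.
spherical coordinates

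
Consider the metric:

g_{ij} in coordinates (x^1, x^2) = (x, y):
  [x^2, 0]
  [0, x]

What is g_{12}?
With x^1 = x, x^2 = y, g_{12} = g_{xy} is the row-1, column-2 entry of the matrix.
g_{12} = 0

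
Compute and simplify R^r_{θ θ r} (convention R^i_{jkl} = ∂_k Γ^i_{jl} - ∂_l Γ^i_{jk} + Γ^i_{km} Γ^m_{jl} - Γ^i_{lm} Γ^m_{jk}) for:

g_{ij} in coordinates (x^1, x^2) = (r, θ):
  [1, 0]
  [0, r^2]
Non-zero Christoffel symbols (Γ^k_{ij} = Γ^k_{ji}):
Γ^r_{θ θ} = -r
Γ^θ_{r θ} = 1/r
R^r_{θ θ r} = ∂_θ Γ^r_{θ r} - ∂_r Γ^r_{θ θ} + Γ^r_{θ m} Γ^m_{θ r} - Γ^r_{r m} Γ^m_{θ θ}
  = (0) - (-1) + (-1) - (0) = 0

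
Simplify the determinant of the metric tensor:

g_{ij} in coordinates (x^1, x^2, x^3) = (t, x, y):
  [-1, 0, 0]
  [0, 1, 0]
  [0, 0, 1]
Diagonal metric: det(g) = g_{11}·g_{22}·g_{33}
= (-1)·(1)·(1)
det(g) = -1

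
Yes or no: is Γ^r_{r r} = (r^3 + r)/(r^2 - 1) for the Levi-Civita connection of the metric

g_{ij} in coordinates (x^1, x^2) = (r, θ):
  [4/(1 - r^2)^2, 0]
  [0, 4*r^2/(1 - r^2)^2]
Γ^r_{r r} = (1/2) g^{rr} (∂_r g_{rr} + ∂_r g_{rr} - ∂_r g_{rr}) = (1/2)((1 - r^2)^2/4)((16*r/(1 - r^2)^3) + (16*r/(1 - r^2)^3) - (16*r/(1 - r^2)^3)) = 2*r/(1 - r^2)
This differs from the proposed value (r^3 + r)/(r^2 - 1).
No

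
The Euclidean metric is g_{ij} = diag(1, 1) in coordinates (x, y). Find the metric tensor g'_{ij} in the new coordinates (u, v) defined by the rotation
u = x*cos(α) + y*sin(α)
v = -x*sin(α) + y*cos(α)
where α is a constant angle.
Invert the transformation: x = u*cos(α) - v*sin(α), y = u*sin(α) + v*cos(α)
g'_{ij} = (∂x^k/∂x'^i)(∂x^l/∂x'^j) g_{kl}; with g_{kl} = δ_{kl} this is Σ_k (∂x^k/∂x'^i)(∂x^k/∂x'^j).
Jacobian: ∂x/∂u = cos(α), ∂x/∂v = -sin(α), ∂y/∂u = sin(α), ∂y/∂v = cos(α)
g'_{uu} = (cos(α))(cos(α)) + (sin(α))(sin(α)) = 1
g'_{uv} = (cos(α))(-sin(α)) + (sin(α))(cos(α)) = 0
g'_{vv} = (-sin(α))(-sin(α)) + (cos(α))(cos(α)) = 1
g'_{ij} = diag(1, 1)
The Euclidean metric is invariant under rotations.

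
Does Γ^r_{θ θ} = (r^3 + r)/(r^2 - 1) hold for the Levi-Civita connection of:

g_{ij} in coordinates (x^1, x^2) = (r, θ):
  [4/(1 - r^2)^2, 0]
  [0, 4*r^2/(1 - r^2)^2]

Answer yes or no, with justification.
Γ^r_{θ θ} = (1/2) g^{rr} (∂_θ g_{rθ} + ∂_θ g_{rθ} - ∂_r g_{θθ}) = (1/2)((1 - r^2)^2/4)((0) + (0) - (-8*(r^3 + r)/(r^2 - 1)^3)) = (r^3 + r)/(r^2 - 1)
This equals the proposed value (r^3 + r)/(r^2 - 1).
Yes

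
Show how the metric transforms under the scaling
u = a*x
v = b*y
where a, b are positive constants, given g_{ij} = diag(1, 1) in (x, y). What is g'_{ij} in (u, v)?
Invert the transformation: x = u/a, y = v/b
g'_{ij} = (∂x^k/∂x'^i)(∂x^l/∂x'^j) g_{kl}; with g_{kl} = δ_{kl} this is Σ_k (∂x^k/∂x'^i)(∂x^k/∂x'^j).
Jacobian: ∂x/∂u = 1/a, ∂x/∂v = 0, ∂y/∂u = 0, ∂y/∂v = 1/b
g'_{uu} = (1/a)(1/a) + (0)(0) = 1/a^2
g'_{uv} = (1/a)(0) + (0)(1/b) = 0
g'_{vv} = (0)(0) + (1/b)(1/b) = 1/b^2
g'_{ij} = diag(1/a^2, 1/b^2)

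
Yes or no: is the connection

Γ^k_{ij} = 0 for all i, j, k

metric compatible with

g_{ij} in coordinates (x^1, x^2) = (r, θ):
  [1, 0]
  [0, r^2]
Using ∇_k g_{ij} = ∂_k g_{ij} - Γ^m_{ki} g_{mj} - Γ^m_{kj} g_{im}:
∇_r g_{θθ} = (2*r) - (0) - (0) = 2*r ≠ 0
So the connection is not metric compatible (it is not the Levi-Civita connection).
No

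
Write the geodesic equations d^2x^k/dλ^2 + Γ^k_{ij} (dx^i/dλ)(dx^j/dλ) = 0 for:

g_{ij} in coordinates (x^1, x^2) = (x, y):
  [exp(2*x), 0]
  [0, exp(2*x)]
Geodesic equation: d^2x^k/dλ^2 + Γ^k_{ij} (dx^i/dλ)(dx^j/dλ) = 0.
Non-zero Christoffel symbols:
Γ^x_{x x} = 1
Γ^x_{y y} = -1
Γ^y_{x y} = 1
Substituting (the symmetric pair Γ^k_{ij}, Γ^k_{ji} combines into a factor 2):
d^2x/dλ^2 + (dx/dλ)^2 - (dy/dλ)^2 = 0
d^2y/dλ^2 + 2 (dx/dλ)(dy/dλ) = 0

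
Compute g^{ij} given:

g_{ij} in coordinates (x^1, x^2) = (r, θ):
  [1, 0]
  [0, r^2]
The metric is diagonal, so g^{ij} is diagonal with entries 1/g_{ii}: diag(1, 1/(r^2)).
g^{ij}:
  [1, 0]
  [0, 1/r^2]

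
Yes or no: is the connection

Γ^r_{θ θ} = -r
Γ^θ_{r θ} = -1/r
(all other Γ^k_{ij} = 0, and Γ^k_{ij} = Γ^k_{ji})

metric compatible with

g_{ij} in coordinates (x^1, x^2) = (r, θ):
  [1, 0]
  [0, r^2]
Using ∇_k g_{ij} = ∂_k g_{ij} - Γ^m_{ki} g_{mj} - Γ^m_{kj} g_{im}:
∇_θ g_{rθ} = (0) - (-r) - (-r) = 2*r ≠ 0
So the connection is not metric compatible (it is not the Levi-Civita connection).
No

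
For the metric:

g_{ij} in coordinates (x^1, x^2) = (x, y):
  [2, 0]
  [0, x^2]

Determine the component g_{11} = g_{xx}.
With x^1 = x, x^2 = y, g_{11} = g_{xx} is the row-1, column-1 entry of the matrix.
g_{11} = 2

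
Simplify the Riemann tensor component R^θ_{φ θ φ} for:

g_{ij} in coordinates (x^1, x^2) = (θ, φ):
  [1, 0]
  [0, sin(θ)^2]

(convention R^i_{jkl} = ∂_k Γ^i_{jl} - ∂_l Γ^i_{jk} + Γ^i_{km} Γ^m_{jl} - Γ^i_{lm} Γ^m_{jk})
Non-zero Christoffel symbols (Γ^k_{ij} = Γ^k_{ji}):
Γ^θ_{φ φ} = -sin(2*θ)/2
Γ^φ_{θ φ} = 1/tan(θ)
R^θ_{φ θ φ} = ∂_θ Γ^θ_{φ φ} - ∂_φ Γ^θ_{φ θ} + Γ^θ_{θ m} Γ^m_{φ φ} - Γ^θ_{φ m} Γ^m_{φ θ}
  = (-cos(2*θ)) - (0) + (0) - (-cos(θ)^2) = sin(θ)^2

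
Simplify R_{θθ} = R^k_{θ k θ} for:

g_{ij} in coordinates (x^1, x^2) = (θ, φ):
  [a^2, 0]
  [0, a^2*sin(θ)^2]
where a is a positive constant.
Non-zero Christoffel symbols (Γ^k_{ij} = Γ^k_{ji}):
Γ^θ_{φ φ} = -sin(2*θ)/2
Γ^φ_{θ φ} = 1/tan(θ)
R^θ_{θ θ θ} = 0 (a repeated index in an antisymmetric pair)
R^φ_{θ φ θ} = ∂_φ Γ^φ_{θ θ} - ∂_θ Γ^φ_{θ φ} + Γ^φ_{φ m} Γ^m_{θ θ} - Γ^φ_{θ m} Γ^m_{θ φ}
  = (0) - (-1/sin(θ)^2) + (0) - (1/tan(θ)^2) = 1
R_{θθ} = R^θ_{θ θ θ} + R^φ_{θ φ θ} = (0) + (1) = 1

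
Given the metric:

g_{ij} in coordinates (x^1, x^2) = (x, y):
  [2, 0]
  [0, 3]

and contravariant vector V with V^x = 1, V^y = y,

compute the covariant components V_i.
V_i = g_{ij} V^j:
V_x = (2)(1) + (0)(y) = 2
V_y = (0)(1) + (3)(y) = 3*y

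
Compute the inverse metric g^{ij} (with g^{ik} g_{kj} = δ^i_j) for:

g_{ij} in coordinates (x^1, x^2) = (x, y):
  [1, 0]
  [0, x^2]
The metric is diagonal, so g^{ij} is diagonal with entries 1/g_{ii}: diag(1, 1/(x^2)).
g^{ij}:
  [1, 0]
  [0, 1/x^2]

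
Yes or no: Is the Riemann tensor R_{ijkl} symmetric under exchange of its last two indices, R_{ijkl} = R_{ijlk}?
It is antisymmetric in the last pair: R_{ijkl} = -R_{ijlk}.
No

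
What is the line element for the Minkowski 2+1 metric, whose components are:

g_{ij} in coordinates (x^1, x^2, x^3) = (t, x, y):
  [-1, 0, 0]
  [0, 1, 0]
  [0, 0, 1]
ds^2 = g_{ij} dx^i dx^j; only the non-zero components contribute.
ds^2 = -dt^2 + dx^2 + dy^2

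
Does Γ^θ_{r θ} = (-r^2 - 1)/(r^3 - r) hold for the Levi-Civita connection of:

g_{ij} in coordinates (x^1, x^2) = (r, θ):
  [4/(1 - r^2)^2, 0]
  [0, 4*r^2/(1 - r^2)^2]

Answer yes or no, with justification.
Γ^θ_{r θ} = (1/2) g^{θθ} (∂_r g_{θθ} + ∂_θ g_{θr} - ∂_θ g_{rθ}) = (1/2)((1 - r^2)^2/(4*r^2))((-8*(r^3 + r)/(r^2 - 1)^3) + (0) - (0)) = (-r^2 - 1)/(r^3 - r)
This equals the proposed value (-r^2 - 1)/(r^3 - r).
Yes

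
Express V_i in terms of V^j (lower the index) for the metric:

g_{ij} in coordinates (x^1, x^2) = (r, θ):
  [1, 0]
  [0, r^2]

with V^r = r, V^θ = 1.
V_i = g_{ij} V^j:
V_r = (1)(r) + (0)(1) = r
V_θ = (0)(r) + (r^2)(1) = r^2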